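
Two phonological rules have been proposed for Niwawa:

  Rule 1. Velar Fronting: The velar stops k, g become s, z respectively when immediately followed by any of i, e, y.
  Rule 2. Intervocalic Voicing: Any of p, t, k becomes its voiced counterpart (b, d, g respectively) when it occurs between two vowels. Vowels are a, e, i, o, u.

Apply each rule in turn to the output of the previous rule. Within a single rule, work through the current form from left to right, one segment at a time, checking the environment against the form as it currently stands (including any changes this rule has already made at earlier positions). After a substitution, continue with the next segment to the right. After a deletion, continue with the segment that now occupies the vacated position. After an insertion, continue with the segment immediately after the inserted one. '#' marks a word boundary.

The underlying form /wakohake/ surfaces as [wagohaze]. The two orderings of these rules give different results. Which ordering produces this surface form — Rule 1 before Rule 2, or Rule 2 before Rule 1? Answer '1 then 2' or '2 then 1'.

2 then 1

Order 1 then 2:
  1 Velar Fronting: [wakohake] → [wakohase]
  2 Intervocalic Voicing: [wakohase] → [wagohase]
  result: [wagohase]
Order 2 then 1:
  2 Intervocalic Voicing: [wakohake] → [wagohage]
  1 Velar Fronting: [wagohage] → [wagohaze]
  result: [wagohaze]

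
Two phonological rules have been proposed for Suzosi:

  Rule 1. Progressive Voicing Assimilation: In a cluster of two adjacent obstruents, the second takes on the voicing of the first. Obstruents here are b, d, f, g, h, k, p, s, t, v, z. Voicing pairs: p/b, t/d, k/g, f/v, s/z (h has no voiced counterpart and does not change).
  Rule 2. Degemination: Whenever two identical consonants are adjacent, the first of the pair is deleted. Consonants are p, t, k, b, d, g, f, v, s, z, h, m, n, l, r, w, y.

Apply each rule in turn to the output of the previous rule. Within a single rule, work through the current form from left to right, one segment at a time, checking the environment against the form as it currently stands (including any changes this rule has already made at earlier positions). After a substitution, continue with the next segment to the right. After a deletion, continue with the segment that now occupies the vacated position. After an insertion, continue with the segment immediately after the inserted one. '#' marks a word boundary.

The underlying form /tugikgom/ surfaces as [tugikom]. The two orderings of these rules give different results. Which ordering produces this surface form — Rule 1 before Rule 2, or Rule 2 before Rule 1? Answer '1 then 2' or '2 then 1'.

Order 1 then 2:
  1 Progressive Voicing Assimilation: [tugikgom] → [tugikkom]
  2 Degemination: [tugikkom] → [tugikom]
  result: [tugikom]
Order 2 then 1:
  2 Degemination: no change — [tugikgom]
  1 Progressive Voicing Assimilation: [tugikgom] → [tugikkom]
  result: [tugikkom]

1 then 2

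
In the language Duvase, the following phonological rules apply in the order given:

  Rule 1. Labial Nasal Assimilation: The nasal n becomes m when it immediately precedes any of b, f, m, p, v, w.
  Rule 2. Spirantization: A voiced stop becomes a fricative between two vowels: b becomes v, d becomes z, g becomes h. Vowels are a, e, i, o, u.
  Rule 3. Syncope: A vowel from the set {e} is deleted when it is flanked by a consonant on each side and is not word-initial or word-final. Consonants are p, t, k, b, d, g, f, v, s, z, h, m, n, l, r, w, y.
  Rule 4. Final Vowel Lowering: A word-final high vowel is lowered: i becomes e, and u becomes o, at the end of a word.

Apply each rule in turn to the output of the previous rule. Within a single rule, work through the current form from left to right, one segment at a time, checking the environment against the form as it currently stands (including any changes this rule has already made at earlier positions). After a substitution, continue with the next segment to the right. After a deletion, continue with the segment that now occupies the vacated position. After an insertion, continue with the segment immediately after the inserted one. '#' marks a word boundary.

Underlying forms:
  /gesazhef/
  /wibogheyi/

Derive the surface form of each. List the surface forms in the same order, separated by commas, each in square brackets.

[gsazhf], [wivoghye]

/gesazhef/:
  Rule 1 Labial Nasal Assimilation: no change — [gesazhef]
  Rule 2 Spirantization: no change — [gesazhef]
  Rule 3 Syncope: [gesazhef] → [gsazhf]
  Rule 4 Final Vowel Lowering: no change — [gsazhf]
/wibogheyi/:
  Rule 1 Labial Nasal Assimilation: no change — [wibogheyi]
  Rule 2 Spirantization: [wibogheyi] → [wivogheyi]
  Rule 3 Syncope: [wivogheyi] → [wivoghyi]
  Rule 4 Final Vowel Lowering: [wivoghyi] → [wivoghye]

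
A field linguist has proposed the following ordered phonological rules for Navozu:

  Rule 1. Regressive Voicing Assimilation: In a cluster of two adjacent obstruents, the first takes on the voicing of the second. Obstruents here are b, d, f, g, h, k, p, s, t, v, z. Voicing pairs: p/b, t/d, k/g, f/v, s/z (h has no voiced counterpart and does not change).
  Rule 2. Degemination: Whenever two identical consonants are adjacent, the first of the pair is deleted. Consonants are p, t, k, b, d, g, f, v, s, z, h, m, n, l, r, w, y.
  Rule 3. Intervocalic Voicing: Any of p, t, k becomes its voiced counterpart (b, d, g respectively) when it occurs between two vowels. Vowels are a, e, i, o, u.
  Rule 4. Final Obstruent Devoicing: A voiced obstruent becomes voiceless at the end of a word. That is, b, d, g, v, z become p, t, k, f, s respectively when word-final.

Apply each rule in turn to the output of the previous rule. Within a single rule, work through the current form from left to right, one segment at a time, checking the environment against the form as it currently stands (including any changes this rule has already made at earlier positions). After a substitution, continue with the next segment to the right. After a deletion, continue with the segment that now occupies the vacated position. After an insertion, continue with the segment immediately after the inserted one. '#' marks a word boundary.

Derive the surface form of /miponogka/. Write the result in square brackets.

Rule 1 Regressive Voicing Assimilation: [miponogka] → [miponokka]
Rule 2 Degemination: [miponokka] → [miponoka]
Rule 3 Intervocalic Voicing: [miponoka] → [mibonoga]
Rule 4 Final Obstruent Devoicing: no change — [mibonoga]

[mibonoga]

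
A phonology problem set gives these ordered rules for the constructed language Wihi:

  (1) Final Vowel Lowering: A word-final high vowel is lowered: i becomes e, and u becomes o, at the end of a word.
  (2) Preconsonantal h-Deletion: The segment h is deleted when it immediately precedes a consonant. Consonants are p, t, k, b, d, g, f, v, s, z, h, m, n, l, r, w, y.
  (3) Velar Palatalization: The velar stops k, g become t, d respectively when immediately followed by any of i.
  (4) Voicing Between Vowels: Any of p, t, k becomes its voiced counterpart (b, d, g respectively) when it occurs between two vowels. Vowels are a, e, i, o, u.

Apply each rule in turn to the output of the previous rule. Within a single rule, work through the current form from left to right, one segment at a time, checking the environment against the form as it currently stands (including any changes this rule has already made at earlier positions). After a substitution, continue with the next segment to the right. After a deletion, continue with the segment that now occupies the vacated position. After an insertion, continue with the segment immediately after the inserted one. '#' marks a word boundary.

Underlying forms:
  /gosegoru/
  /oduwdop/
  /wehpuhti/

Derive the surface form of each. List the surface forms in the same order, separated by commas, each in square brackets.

[gosegoro], [oduwdop], [webude]

/gosegoru/:
  (1) Final Vowel Lowering: [gosegoru] → [gosegoro]
  (2) Preconsonantal h-Deletion: no change — [gosegoro]
  (3) Velar Palatalization: no change — [gosegoro]
  (4) Voicing Between Vowels: no change — [gosegoro]
/oduwdop/:
  (1) Final Vowel Lowering: no change — [oduwdop]
  (2) Preconsonantal h-Deletion: no change — [oduwdop]
  (3) Velar Palatalization: no change — [oduwdop]
  (4) Voicing Between Vowels: no change — [oduwdop]
/wehpuhti/:
  (1) Final Vowel Lowering: [wehpuhti] → [wehpuhte]
  (2) Preconsonantal h-Deletion: [wehpuhte] → [wepute]
  (3) Velar Palatalization: no change — [wepute]
  (4) Voicing Between Vowels: [wepute] → [webude]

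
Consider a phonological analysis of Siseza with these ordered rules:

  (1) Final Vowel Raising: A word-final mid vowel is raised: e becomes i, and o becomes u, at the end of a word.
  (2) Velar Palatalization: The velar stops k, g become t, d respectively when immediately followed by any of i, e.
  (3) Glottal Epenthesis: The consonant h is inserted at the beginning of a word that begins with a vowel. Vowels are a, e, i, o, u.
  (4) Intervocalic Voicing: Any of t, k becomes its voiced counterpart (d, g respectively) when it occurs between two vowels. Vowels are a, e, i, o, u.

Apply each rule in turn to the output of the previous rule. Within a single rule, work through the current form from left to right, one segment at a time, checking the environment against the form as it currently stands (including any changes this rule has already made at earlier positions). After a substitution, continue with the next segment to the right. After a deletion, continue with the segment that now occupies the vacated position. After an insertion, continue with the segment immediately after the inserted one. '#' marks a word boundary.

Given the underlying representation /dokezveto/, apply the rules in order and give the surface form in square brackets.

[dodezvedu]

(1) Final Vowel Raising: [dokezveto] → [dokezvetu]
(2) Velar Palatalization: [dokezvetu] → [dotezvetu]
(3) Glottal Epenthesis: no change — [dotezvetu]
(4) Intervocalic Voicing: [dotezvetu] → [dodezvedu]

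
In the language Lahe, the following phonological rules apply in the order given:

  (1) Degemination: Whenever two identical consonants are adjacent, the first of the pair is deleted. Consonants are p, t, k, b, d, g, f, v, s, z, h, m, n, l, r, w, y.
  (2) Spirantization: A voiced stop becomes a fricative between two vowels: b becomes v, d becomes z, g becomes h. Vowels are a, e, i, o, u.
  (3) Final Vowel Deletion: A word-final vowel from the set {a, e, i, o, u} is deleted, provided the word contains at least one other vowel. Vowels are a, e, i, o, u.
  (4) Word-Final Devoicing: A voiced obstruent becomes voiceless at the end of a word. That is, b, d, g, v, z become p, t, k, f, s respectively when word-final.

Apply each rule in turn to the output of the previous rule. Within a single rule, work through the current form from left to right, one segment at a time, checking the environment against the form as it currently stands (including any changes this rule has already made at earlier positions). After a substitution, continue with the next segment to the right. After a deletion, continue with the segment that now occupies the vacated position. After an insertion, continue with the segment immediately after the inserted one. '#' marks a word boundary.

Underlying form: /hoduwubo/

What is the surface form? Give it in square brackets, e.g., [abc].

[hozuwuf]

(1) Degemination: no change — [hoduwubo]
(2) Spirantization: [hoduwubo] → [hozuwuvo]
(3) Final Vowel Deletion: [hozuwuvo] → [hozuwuv]
(4) Word-Final Devoicing: [hozuwuv] → [hozuwuf]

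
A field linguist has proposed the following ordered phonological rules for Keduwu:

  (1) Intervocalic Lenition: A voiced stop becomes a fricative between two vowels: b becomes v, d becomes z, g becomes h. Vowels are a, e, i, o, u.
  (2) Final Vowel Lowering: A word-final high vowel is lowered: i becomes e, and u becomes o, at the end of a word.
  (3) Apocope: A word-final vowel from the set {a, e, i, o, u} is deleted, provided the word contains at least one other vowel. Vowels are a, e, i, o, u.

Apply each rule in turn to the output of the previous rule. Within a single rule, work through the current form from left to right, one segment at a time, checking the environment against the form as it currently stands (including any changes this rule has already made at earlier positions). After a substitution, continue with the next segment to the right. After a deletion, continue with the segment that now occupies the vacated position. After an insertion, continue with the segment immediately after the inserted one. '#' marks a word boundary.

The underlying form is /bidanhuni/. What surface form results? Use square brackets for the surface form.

[bizanhun]

(1) Intervocalic Lenition: [bidanhuni] → [bizanhuni]
(2) Final Vowel Lowering: [bizanhuni] → [bizanhune]
(3) Apocope: [bizanhune] → [bizanhun]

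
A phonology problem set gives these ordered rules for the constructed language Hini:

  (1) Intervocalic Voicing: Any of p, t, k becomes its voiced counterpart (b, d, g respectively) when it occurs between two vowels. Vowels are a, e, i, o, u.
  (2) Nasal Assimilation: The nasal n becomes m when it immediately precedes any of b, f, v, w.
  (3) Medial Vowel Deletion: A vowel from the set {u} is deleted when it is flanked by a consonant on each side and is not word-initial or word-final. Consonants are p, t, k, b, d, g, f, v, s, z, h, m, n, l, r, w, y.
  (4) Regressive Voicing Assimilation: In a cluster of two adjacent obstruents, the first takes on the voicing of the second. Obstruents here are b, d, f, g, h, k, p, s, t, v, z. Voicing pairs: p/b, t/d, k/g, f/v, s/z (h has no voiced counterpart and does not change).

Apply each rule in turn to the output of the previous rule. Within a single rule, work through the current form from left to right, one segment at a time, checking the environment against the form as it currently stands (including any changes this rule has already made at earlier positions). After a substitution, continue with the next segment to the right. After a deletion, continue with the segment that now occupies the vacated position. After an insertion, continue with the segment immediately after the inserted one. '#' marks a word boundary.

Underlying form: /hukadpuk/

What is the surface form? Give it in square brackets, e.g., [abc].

(1) Intervocalic Voicing: [hukadpuk] → [hugadpuk]
(2) Nasal Assimilation: no change — [hugadpuk]
(3) Medial Vowel Deletion: [hugadpuk] → [hgadpk]
(4) Regressive Voicing Assimilation: [hgadpk] → [hgatpk]

[hgatpk]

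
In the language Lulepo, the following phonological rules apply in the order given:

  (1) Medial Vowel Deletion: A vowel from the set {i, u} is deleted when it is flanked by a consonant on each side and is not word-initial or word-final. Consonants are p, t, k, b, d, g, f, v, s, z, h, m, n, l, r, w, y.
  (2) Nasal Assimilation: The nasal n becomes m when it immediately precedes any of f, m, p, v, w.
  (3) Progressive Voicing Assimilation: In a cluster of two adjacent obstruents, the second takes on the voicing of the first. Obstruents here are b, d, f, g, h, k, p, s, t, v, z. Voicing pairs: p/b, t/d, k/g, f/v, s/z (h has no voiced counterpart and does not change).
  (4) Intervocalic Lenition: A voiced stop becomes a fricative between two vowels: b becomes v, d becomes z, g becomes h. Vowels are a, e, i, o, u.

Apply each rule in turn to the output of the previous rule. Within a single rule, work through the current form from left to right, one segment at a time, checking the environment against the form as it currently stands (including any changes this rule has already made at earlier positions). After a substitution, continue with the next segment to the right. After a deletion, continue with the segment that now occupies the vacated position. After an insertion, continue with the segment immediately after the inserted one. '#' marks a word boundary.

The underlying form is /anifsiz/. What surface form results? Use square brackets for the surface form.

(1) Medial Vowel Deletion: [anifsiz] → [anfsz]
(2) Nasal Assimilation: [anfsz] → [amfsz]
(3) Progressive Voicing Assimilation: [amfsz] → [amfss]
(4) Intervocalic Lenition: no change — [amfss]

[amfss]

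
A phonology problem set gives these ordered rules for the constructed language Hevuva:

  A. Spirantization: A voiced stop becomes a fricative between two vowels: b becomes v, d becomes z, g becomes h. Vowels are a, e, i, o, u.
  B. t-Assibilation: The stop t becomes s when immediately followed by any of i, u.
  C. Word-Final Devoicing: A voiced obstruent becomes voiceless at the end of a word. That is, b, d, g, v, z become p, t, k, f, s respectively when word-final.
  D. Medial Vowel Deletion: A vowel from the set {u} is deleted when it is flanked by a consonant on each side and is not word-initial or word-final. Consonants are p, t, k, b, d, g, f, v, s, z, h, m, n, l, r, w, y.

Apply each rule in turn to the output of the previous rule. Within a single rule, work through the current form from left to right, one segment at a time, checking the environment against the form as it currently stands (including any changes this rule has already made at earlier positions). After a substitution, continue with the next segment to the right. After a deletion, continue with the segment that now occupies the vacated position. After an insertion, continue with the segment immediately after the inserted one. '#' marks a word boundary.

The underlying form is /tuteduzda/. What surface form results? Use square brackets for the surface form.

[stezzda]

A Spirantization: [tuteduzda] → [tutezuzda]
B t-Assibilation: [tutezuzda] → [sutezuzda]
C Word-Final Devoicing: no change — [sutezuzda]
D Medial Vowel Deletion: [sutezuzda] → [stezzda]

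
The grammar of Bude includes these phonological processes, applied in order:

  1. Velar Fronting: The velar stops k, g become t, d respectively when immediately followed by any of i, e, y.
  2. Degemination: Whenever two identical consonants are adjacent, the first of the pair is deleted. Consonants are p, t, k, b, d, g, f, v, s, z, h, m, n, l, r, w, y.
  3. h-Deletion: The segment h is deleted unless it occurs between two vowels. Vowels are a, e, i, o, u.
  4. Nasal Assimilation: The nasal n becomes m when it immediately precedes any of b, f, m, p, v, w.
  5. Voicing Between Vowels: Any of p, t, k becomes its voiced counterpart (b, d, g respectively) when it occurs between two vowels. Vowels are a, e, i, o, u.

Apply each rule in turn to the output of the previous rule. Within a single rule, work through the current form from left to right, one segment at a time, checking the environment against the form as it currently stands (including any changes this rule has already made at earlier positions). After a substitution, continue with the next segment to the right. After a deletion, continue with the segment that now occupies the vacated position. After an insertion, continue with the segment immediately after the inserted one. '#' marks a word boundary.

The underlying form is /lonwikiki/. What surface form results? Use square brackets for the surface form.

1 Velar Fronting: [lonwikiki] → [lonwititi]
2 Degemination: no change — [lonwititi]
3 h-Deletion: no change — [lonwititi]
4 Nasal Assimilation: [lonwititi] → [lomwititi]
5 Voicing Between Vowels: [lomwititi] → [lomwididi]

[lomwididi]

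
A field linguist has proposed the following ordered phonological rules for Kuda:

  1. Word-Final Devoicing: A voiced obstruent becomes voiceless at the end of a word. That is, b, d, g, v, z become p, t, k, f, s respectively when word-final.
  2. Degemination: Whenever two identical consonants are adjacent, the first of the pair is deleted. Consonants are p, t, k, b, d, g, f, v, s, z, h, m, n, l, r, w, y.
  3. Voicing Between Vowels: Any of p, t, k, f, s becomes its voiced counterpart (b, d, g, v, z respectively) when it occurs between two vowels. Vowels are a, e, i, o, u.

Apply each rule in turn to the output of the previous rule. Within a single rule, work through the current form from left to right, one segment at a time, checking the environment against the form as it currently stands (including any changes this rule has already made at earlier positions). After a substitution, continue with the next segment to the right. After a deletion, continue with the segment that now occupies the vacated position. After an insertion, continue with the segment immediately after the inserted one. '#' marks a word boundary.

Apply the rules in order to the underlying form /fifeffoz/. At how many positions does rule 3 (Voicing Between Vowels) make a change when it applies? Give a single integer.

1 Word-Final Devoicing: [fifeffoz] → [fifeffos]
2 Degemination: [fifeffos] → [fifefos]
3 Voicing Between Vowels: [fifefos] → [fivevos]
Rule 3 changed 2 position(s).

2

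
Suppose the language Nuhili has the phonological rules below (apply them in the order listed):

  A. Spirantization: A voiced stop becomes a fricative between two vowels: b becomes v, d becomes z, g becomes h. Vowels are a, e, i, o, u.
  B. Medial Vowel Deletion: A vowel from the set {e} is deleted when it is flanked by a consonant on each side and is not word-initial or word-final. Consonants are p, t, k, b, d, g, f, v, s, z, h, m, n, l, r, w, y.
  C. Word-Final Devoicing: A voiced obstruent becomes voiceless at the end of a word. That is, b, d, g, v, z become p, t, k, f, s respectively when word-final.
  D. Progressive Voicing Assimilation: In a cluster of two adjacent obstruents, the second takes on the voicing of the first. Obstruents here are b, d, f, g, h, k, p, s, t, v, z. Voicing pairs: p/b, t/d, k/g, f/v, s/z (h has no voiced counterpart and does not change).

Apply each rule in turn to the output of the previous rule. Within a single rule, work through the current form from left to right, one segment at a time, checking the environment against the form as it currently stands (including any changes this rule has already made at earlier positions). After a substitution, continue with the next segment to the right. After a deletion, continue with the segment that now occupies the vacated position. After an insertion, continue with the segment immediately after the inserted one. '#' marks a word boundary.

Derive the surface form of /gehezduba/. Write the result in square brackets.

A Spirantization: [gehezduba] → [gehezduva]
B Medial Vowel Deletion: [gehezduva] → [ghzduva]
C Word-Final Devoicing: no change — [ghzduva]
D Progressive Voicing Assimilation: [ghzduva] → [ghstuva]

[ghstuva]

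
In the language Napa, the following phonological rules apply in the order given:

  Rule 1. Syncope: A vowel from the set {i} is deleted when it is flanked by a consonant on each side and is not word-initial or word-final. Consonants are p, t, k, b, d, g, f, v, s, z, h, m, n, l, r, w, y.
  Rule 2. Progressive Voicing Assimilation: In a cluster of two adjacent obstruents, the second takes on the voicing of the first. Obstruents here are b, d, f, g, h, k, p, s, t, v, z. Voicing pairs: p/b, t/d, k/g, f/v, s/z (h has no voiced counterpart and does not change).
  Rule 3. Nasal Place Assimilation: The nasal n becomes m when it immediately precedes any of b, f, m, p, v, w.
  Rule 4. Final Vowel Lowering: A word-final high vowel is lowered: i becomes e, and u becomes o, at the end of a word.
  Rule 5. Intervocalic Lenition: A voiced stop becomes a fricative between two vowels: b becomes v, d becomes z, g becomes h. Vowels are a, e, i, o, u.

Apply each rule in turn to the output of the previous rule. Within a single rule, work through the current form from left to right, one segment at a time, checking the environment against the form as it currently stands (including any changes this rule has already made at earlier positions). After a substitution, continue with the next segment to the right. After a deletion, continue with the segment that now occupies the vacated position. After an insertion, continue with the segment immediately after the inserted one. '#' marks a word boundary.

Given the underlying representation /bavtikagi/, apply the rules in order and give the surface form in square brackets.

Rule 1 Syncope: [bavtikagi] → [bavtkagi]
Rule 2 Progressive Voicing Assimilation: [bavtkagi] → [bavdgagi]
Rule 3 Nasal Place Assimilation: no change — [bavdgagi]
Rule 4 Final Vowel Lowering: [bavdgagi] → [bavdgage]
Rule 5 Intervocalic Lenition: [bavdgage] → [bavdgahe]

[bavdgahe]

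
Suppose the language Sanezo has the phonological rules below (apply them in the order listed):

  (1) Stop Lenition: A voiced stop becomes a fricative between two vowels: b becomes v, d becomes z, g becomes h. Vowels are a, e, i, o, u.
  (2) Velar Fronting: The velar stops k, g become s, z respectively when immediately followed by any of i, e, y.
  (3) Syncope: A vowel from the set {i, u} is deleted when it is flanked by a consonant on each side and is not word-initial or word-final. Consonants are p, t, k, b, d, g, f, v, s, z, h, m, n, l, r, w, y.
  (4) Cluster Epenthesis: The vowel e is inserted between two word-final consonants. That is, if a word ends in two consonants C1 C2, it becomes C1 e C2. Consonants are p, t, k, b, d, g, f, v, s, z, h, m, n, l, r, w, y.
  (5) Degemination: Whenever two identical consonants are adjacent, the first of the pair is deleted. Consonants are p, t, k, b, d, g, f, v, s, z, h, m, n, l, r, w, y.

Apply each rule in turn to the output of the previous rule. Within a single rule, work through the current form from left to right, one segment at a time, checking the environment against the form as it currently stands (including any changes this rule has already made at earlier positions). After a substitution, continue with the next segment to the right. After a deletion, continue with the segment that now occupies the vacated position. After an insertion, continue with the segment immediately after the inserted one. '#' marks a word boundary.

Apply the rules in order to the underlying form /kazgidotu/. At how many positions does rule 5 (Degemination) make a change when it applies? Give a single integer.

2

(1) Stop Lenition: [kazgidotu] → [kazgizotu]
(2) Velar Fronting: [kazgizotu] → [kazzizotu]
(3) Syncope: [kazzizotu] → [kazzzotu]
(4) Cluster Epenthesis: no change — [kazzzotu]
(5) Degemination: [kazzzotu] → [kazotu]
Rule 5 changed 2 position(s).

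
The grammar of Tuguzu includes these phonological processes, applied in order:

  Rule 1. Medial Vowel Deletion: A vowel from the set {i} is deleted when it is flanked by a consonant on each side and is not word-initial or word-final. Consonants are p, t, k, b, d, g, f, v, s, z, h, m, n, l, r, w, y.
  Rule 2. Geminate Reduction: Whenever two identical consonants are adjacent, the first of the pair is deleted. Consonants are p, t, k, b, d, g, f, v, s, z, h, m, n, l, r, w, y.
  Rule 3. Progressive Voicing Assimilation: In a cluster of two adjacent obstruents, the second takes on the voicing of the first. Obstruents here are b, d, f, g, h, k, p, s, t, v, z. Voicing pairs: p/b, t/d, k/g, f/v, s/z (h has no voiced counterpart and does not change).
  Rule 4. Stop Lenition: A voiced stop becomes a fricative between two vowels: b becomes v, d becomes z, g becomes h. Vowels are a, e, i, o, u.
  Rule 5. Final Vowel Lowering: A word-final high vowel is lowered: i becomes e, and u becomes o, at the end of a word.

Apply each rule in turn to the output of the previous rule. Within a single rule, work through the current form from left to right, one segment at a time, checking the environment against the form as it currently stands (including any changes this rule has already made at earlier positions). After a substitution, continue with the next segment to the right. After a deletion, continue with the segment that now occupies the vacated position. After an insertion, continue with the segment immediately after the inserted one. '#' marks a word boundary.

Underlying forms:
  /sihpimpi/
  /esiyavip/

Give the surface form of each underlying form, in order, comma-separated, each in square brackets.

/sihpimpi/:
  Rule 1 Medial Vowel Deletion: [sihpimpi] → [shpmpi]
  Rule 2 Geminate Reduction: no change — [shpmpi]
  Rule 3 Progressive Voicing Assimilation: no change — [shpmpi]
  Rule 4 Stop Lenition: no change — [shpmpi]
  Rule 5 Final Vowel Lowering: [shpmpi] → [shpmpe]
/esiyavip/:
  Rule 1 Medial Vowel Deletion: [esiyavip] → [esyavp]
  Rule 2 Geminate Reduction: no change — [esyavp]
  Rule 3 Progressive Voicing Assimilation: [esyavp] → [esyavb]
  Rule 4 Stop Lenition: no change — [esyavb]
  Rule 5 Final Vowel Lowering: no change — [esyavb]

[shpmpe], [esyavb]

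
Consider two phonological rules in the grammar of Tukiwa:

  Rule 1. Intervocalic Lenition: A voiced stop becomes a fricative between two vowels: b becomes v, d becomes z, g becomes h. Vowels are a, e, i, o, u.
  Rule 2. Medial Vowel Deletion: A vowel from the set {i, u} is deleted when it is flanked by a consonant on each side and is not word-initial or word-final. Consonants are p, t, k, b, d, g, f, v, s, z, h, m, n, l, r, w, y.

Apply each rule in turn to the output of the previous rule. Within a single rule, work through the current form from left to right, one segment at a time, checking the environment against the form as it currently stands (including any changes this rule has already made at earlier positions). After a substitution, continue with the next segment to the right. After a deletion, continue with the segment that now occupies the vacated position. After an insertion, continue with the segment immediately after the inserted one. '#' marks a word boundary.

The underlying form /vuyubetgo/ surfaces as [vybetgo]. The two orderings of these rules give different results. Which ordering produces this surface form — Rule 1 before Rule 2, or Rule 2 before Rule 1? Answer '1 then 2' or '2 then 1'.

2 then 1

Order 1 then 2:
  1 Intervocalic Lenition: [vuyubetgo] → [vuyuvetgo]
  2 Medial Vowel Deletion: [vuyuvetgo] → [vyvetgo]
  result: [vyvetgo]
Order 2 then 1:
  2 Medial Vowel Deletion: [vuyubetgo] → [vybetgo]
  1 Intervocalic Lenition: no change — [vybetgo]
  result: [vybetgo]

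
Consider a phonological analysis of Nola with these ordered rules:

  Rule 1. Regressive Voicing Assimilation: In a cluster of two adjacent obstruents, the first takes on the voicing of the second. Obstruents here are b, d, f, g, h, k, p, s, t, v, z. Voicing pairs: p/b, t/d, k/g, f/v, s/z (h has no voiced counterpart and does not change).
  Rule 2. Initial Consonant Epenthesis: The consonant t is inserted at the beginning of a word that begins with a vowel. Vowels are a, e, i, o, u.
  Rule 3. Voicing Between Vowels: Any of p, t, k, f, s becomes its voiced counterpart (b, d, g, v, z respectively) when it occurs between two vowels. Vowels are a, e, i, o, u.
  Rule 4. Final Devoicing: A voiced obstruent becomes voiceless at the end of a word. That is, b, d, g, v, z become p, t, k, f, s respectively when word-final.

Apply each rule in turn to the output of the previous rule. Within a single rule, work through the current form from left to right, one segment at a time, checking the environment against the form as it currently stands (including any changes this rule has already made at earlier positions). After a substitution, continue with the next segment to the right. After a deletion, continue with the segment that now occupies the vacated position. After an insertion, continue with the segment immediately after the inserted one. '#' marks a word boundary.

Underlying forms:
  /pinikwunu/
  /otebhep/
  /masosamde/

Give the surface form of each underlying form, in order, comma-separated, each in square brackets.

[pinikwunu], [todephep], [mazozamde]

/pinikwunu/:
  Rule 1 Regressive Voicing Assimilation: no change — [pinikwunu]
  Rule 2 Initial Consonant Epenthesis: no change — [pinikwunu]
  Rule 3 Voicing Between Vowels: no change — [pinikwunu]
  Rule 4 Final Devoicing: no change — [pinikwunu]
/otebhep/:
  Rule 1 Regressive Voicing Assimilation: [otebhep] → [otephep]
  Rule 2 Initial Consonant Epenthesis: [otephep] → [totephep]
  Rule 3 Voicing Between Vowels: [totephep] → [todephep]
  Rule 4 Final Devoicing: no change — [todephep]
/masosamde/:
  Rule 1 Regressive Voicing Assimilation: no change — [masosamde]
  Rule 2 Initial Consonant Epenthesis: no change — [masosamde]
  Rule 3 Voicing Between Vowels: [masosamde] → [mazozamde]
  Rule 4 Final Devoicing: no change — [mazozamde]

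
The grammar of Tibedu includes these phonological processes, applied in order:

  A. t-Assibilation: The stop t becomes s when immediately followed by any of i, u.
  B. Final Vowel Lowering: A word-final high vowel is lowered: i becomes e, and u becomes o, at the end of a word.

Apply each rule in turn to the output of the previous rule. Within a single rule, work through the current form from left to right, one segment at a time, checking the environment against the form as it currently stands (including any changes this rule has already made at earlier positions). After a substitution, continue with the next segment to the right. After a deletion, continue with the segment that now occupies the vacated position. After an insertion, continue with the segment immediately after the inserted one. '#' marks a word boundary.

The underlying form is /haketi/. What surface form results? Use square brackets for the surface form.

[hakese]

A t-Assibilation: [haketi] → [hakesi]
B Final Vowel Lowering: [hakesi] → [hakese]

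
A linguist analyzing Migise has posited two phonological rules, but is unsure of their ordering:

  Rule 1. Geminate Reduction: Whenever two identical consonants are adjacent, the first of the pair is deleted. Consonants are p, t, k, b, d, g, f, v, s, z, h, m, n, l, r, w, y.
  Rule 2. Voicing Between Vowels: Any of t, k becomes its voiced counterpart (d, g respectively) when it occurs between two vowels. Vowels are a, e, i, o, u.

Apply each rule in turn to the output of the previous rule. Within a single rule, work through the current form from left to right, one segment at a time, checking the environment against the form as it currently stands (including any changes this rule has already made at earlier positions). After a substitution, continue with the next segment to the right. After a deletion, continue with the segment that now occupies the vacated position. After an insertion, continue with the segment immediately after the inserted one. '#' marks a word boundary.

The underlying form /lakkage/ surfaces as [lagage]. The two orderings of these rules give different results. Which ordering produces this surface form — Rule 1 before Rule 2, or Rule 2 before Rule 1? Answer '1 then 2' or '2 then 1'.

1 then 2

Order 1 then 2:
  1 Geminate Reduction: [lakkage] → [lakage]
  2 Voicing Between Vowels: [lakage] → [lagage]
  result: [lagage]
Order 2 then 1:
  2 Voicing Between Vowels: no change — [lakkage]
  1 Geminate Reduction: [lakkage] → [lakage]
  result: [lakage]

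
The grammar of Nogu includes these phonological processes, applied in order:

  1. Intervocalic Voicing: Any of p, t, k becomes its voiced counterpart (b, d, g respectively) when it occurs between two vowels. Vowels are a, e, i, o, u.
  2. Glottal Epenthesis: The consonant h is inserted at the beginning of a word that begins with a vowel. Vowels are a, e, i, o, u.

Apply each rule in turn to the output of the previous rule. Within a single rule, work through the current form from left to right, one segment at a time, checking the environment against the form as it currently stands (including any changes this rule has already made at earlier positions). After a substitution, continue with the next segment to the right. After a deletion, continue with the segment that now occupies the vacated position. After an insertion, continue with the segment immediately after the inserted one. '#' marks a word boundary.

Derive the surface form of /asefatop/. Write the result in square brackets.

[hasefadop]

1 Intervocalic Voicing: [asefatop] → [asefadop]
2 Glottal Epenthesis: [asefadop] → [hasefadop]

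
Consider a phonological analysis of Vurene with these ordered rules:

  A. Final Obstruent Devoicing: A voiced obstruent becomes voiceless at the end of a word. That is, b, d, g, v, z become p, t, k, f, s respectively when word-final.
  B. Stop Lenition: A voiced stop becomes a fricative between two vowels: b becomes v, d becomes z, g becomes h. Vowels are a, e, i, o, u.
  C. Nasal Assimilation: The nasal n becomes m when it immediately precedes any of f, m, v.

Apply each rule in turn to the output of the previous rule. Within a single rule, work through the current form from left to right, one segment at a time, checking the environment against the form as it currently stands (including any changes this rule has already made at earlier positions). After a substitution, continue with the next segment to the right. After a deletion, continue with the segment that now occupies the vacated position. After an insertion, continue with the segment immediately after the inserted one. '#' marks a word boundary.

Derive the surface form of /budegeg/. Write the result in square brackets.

[buzehek]

A Final Obstruent Devoicing: [budegeg] → [budegek]
B Stop Lenition: [budegek] → [buzehek]
C Nasal Assimilation: no change — [buzehek]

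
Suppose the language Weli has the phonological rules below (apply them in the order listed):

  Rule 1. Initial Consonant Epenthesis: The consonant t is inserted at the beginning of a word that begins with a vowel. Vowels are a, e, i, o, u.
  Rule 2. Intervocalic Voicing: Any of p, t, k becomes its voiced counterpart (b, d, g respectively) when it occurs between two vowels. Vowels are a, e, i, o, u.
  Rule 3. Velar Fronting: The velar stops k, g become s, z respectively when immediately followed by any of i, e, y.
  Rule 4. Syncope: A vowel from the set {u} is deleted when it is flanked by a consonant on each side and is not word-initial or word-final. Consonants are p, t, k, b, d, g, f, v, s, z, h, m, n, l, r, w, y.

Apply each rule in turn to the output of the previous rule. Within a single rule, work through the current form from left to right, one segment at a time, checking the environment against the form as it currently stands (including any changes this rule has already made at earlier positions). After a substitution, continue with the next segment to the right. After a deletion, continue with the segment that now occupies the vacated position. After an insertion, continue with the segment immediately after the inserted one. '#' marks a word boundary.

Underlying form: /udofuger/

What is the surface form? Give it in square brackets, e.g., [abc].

Rule 1 Initial Consonant Epenthesis: [udofuger] → [tudofuger]
Rule 2 Intervocalic Voicing: no change — [tudofuger]
Rule 3 Velar Fronting: [tudofuger] → [tudofuzer]
Rule 4 Syncope: [tudofuzer] → [tdofzer]

[tdofzer]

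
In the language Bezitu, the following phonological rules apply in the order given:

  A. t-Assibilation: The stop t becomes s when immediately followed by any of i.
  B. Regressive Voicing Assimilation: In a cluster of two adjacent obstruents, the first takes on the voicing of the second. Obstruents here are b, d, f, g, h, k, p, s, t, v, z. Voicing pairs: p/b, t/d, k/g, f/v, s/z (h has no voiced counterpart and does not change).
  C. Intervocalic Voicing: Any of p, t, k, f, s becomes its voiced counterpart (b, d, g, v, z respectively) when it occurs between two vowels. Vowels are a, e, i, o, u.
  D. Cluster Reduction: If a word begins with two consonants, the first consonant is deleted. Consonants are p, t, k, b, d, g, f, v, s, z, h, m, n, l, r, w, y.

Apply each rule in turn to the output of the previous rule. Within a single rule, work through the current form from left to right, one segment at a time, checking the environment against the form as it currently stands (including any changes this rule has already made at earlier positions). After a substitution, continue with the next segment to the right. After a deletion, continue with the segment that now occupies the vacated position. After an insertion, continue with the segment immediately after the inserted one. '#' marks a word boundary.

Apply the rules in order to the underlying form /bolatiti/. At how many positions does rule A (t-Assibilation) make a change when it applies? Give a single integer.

2

A t-Assibilation: [bolatiti] → [bolasisi]
B Regressive Voicing Assimilation: no change — [bolasisi]
C Intervocalic Voicing: [bolasisi] → [bolazizi]
D Cluster Reduction: no change — [bolazizi]
Rule A changed 2 position(s).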